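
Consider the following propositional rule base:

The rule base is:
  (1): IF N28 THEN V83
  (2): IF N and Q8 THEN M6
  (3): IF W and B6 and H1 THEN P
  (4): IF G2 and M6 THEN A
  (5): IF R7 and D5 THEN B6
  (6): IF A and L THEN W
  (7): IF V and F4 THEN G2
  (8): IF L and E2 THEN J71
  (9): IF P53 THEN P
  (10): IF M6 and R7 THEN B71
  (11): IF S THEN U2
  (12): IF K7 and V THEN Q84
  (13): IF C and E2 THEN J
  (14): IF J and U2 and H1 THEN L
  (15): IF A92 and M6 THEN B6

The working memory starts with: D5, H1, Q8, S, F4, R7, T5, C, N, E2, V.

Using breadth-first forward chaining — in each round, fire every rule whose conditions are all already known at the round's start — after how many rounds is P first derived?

4

Round 1: (2) [IF N and Q8 THEN M6]; (5) [IF R7 and D5 THEN B6]; (7) [IF V and F4 THEN G2]; (11) [IF S THEN U2]; (13) [IF C and E2 THEN J]. New: M6, B6, G2, U2, J.
Round 2: (4) [IF G2 and M6 THEN A]; (10) [IF M6 and R7 THEN B71]; (14) [IF J and U2 and H1 THEN L]. New: A, B71, L.
Round 3: (6) [IF A and L THEN W]; (8) [IF L and E2 THEN J71]. New: W, J71.
Round 4: (3) [IF W and B6 and H1 THEN P]. New: P.
P first appears in round 4.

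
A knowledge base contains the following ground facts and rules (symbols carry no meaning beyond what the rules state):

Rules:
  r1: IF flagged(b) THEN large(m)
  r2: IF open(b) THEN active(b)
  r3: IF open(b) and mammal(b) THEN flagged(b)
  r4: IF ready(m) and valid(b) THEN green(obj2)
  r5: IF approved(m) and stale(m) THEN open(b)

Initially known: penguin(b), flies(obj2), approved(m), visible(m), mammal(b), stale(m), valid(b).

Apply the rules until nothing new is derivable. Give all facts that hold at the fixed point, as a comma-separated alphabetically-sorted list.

Round 1: r5 [IF approved(m) and stale(m) THEN open(b)]. New: open(b).
Round 2: r2 [IF open(b) THEN active(b)]; r3 [IF open(b) and mammal(b) THEN flagged(b)]. New: active(b), flagged(b).
Round 3: r1 [IF flagged(b) THEN large(m)]. New: large(m).

active(b), approved(m), flagged(b), flies(obj2), large(m), mammal(b), open(b), penguin(b), stale(m), valid(b), visible(m)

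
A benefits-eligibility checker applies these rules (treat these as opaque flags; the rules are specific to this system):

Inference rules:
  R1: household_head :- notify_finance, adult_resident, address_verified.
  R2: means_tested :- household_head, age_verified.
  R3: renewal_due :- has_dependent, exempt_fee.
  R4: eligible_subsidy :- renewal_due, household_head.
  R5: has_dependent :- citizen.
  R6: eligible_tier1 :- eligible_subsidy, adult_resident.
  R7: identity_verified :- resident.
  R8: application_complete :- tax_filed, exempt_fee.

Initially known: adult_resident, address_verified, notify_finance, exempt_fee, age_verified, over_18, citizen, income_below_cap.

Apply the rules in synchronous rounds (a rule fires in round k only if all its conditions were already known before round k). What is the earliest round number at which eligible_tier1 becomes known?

4

[1] R1 [household_head :- notify_finance, adult_resident, address_verified.]; R5 [has_dependent :- citizen.]. ⇒ new: household_head, has_dependent.
[2] R2 [means_tested :- household_head, age_verified.]; R3 [renewal_due :- has_dependent, exempt_fee.]. ⇒ new: means_tested, renewal_due.
[3] R4 [eligible_subsidy :- renewal_due, household_head.]. ⇒ new: eligible_subsidy.
[4] R6 [eligible_tier1 :- eligible_subsidy, adult_resident.]. ⇒ new: eligible_tier1.
eligible_tier1 first appears in round 4.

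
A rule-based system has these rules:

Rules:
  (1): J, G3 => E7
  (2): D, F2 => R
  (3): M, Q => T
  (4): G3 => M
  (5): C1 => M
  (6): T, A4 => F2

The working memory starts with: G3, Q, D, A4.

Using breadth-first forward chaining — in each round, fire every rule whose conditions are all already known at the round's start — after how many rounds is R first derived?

4

Round 1 fires (4), giving M.
Round 2 fires (3), giving T.
Round 3 fires (6), giving F2.
Round 4 fires (2), giving R.
R first appears in round 4.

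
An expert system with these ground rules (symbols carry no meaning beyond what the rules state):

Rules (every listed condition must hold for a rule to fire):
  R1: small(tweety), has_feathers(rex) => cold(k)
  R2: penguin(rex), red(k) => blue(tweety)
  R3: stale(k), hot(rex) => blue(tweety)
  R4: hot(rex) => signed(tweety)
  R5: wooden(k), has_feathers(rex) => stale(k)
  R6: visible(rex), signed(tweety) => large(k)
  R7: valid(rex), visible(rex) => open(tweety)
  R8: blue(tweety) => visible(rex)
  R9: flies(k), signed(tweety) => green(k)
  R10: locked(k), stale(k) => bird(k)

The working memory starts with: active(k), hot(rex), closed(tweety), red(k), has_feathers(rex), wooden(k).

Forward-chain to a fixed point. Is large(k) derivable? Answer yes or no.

yes

Round 1: R4 [hot(rex) => signed(tweety)]; R5 [wooden(k), has_feathers(rex) => stale(k)]. Adds signed(tweety), stale(k).
Round 2: R3 [stale(k), hot(rex) => blue(tweety)]. Adds blue(tweety).
Round 3: R8 [blue(tweety) => visible(rex)]. Adds visible(rex).
Round 4: R6 [visible(rex), signed(tweety) => large(k)]. Adds large(k).
large(k) appears in round 4, so it is derivable.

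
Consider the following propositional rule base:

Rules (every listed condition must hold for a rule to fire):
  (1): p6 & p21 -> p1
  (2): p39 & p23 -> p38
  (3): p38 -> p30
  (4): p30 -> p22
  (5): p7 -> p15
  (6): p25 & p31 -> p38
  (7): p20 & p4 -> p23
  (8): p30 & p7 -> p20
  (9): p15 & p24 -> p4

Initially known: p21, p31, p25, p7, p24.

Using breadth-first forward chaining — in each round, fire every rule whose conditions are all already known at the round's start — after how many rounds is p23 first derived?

Round 1 — (5), (6), derive p15, p38.
Round 2 — (3), (9), derive p30, p4.
Round 3 — (4), (8), derive p22, p20.
Round 4 — (7), derive p23.
p23 first appears in round 4.

4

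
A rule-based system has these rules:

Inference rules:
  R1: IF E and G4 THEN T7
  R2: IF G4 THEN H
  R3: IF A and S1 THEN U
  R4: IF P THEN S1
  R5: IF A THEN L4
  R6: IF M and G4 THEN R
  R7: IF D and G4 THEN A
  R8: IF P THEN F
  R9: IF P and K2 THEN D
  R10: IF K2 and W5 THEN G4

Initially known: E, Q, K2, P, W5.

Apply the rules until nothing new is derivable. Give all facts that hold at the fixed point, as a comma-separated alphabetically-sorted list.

A, D, E, F, G4, H, K2, L4, P, Q, S1, T7, U, W5

Round 1 fires R4, R8, R9, R10, giving S1, F, D, G4.
Round 2 fires R1, R2, R7, giving T7, H, A.
Round 3 fires R3, R5, giving U, L4.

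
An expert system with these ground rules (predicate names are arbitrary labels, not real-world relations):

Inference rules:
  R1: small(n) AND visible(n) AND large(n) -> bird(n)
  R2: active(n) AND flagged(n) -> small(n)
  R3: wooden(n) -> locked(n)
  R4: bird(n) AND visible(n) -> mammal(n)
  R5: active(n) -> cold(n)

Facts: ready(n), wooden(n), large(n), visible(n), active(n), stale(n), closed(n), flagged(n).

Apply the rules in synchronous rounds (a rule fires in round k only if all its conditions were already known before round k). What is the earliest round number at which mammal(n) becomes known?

3

Round 1: R2 [active(n) AND flagged(n) -> small(n)]; R3 [wooden(n) -> locked(n)]; R5 [active(n) -> cold(n)]. Adds small(n), locked(n), cold(n).
Round 2: R1 [small(n) AND visible(n) AND large(n) -> bird(n)]. Adds bird(n).
Round 3: R4 [bird(n) AND visible(n) -> mammal(n)]. Adds mammal(n).
mammal(n) first appears in round 3.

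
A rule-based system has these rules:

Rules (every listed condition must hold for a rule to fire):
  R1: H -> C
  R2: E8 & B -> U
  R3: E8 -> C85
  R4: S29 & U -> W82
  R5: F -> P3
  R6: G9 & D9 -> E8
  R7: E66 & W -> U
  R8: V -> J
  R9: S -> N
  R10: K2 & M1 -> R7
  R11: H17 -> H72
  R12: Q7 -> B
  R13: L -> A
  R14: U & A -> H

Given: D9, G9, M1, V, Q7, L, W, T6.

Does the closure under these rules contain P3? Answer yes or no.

Round 1: R6 [G9 & D9 -> E8]; R8 [V -> J]; R12 [Q7 -> B]; R13 [L -> A]. Adds E8, J, B, A.
Round 2: R2 [E8 & B -> U]; R3 [E8 -> C85]. Adds U, C85.
Round 3: R14 [U & A -> H]. Adds H.
Round 4: R1 [H -> C]. Adds C.
Fixed point reached. P3 is concluded only by R5; R5 needs F (never derived).

no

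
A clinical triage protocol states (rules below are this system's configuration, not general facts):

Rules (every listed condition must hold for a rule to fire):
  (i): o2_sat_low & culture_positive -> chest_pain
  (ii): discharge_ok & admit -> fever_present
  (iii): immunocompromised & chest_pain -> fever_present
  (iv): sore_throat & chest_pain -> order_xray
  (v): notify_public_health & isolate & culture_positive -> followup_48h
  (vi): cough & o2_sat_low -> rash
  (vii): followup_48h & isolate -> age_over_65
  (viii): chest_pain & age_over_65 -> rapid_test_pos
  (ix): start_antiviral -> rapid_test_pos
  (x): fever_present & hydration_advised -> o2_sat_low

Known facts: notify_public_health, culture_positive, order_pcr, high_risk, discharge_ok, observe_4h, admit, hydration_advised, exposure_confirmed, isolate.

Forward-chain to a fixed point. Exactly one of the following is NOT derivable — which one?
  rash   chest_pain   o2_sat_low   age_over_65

rash

Round 1: (ii) [discharge_ok & admit -> fever_present]; (v) [notify_public_health & isolate & culture_positive -> followup_48h]. Adds fever_present, followup_48h.
Round 2: (vii) [followup_48h & isolate -> age_over_65]; (x) [fever_present & hydration_advised -> o2_sat_low]. Adds age_over_65, o2_sat_low.
Round 3: (i) [o2_sat_low & culture_positive -> chest_pain]. Adds chest_pain.
Round 4: (viii) [chest_pain & age_over_65 -> rapid_test_pos]. Adds rapid_test_pos.
Derived: o2_sat_low (round 2), chest_pain (round 3), age_over_65 (round 2). rash never appears in any round.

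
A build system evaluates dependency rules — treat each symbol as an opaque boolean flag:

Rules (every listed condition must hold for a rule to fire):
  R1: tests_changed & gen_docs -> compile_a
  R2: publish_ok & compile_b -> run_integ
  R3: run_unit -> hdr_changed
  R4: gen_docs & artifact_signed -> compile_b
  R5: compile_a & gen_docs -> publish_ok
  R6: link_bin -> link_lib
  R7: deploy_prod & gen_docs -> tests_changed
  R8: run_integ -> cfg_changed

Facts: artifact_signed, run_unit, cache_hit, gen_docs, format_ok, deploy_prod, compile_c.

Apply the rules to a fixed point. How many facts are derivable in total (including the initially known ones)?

14

Round 1: R3 [run_unit -> hdr_changed]; R4 [gen_docs & artifact_signed -> compile_b]; R7 [deploy_prod & gen_docs -> tests_changed]. New: hdr_changed, compile_b, tests_changed.
Round 2: R1 [tests_changed & gen_docs -> compile_a]. New: compile_a.
Round 3: R5 [compile_a & gen_docs -> publish_ok]. New: publish_ok.
Round 4: R2 [publish_ok & compile_b -> run_integ]. New: run_integ.
Round 5: R8 [run_integ -> cfg_changed]. New: cfg_changed.
Closure: {artifact_signed, cache_hit, cfg_changed, compile_a, compile_b, compile_c, deploy_prod, format_ok, gen_docs, hdr_changed, publish_ok, run_integ, run_unit, tests_changed} — 14 facts.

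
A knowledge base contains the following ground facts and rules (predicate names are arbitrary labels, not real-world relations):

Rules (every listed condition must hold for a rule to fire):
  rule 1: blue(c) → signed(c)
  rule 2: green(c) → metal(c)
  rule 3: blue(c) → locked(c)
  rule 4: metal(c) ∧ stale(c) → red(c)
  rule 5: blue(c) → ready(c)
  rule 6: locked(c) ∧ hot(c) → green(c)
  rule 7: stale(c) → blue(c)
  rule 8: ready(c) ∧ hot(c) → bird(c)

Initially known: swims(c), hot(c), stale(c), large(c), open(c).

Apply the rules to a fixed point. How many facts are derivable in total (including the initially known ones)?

Round 1 — rule 7, derive blue(c).
Round 2 — rule 1, rule 3, rule 5, derive signed(c), locked(c), ready(c).
Round 3 — rule 6, rule 8, derive green(c), bird(c).
Round 4 — rule 2, derive metal(c).
Round 5 — rule 4, derive red(c).
Closure: {bird(c), blue(c), green(c), hot(c), large(c), locked(c), metal(c), open(c), ready(c), red(c), signed(c), stale(c), swims(c)} — 13 facts.

13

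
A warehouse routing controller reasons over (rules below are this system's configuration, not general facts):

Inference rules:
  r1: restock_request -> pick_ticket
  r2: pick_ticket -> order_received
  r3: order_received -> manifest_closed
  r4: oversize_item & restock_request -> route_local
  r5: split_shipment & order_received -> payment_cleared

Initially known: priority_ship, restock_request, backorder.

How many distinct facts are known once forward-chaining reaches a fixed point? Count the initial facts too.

[1] r1 [restock_request -> pick_ticket]. ⇒ new: pick_ticket.
[2] r2 [pick_ticket -> order_received]. ⇒ new: order_received.
[3] r3 [order_received -> manifest_closed]. ⇒ new: manifest_closed.
Closure: {backorder, manifest_closed, order_received, pick_ticket, priority_ship, restock_request} — 6 facts.

6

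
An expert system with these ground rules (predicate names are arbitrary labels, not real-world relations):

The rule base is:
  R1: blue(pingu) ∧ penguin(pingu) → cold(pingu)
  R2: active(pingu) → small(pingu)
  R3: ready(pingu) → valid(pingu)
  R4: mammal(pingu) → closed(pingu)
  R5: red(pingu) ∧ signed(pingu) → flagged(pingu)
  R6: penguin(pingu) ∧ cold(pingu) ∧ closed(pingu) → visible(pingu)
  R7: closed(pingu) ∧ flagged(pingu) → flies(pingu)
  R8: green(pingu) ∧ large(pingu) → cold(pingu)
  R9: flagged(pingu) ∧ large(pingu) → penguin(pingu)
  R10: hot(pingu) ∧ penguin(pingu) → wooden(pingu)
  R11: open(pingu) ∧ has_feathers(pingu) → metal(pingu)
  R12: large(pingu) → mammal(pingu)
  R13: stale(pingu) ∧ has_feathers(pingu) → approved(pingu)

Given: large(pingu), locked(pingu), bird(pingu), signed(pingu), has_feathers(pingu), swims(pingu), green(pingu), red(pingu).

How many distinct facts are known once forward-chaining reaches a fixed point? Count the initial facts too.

Round 1 fires R5, R8, R12, giving flagged(pingu), cold(pingu), mammal(pingu).
Round 2 fires R4, R9, giving closed(pingu), penguin(pingu).
Round 3 fires R6, R7, giving visible(pingu), flies(pingu).
Closure: {bird(pingu), closed(pingu), cold(pingu), flagged(pingu), flies(pingu), green(pingu), has_feathers(pingu), large(pingu), locked(pingu), mammal(pingu), penguin(pingu), red(pingu), signed(pingu), swims(pingu), visible(pingu)} — 15 facts.

15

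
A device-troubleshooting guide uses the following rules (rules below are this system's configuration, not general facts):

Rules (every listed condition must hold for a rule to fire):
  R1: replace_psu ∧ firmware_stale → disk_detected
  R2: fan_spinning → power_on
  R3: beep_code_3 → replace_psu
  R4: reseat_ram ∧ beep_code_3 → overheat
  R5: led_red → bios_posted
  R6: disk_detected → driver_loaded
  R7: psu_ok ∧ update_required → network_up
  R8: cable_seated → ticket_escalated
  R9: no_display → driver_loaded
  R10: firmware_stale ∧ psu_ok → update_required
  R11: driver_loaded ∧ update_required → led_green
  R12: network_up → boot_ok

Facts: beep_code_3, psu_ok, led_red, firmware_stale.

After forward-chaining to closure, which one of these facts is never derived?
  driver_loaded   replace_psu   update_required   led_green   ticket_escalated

[1] R3 [beep_code_3 → replace_psu]; R5 [led_red → bios_posted]; R10 [firmware_stale ∧ psu_ok → update_required]. ⇒ new: replace_psu, bios_posted, update_required.
[2] R1 [replace_psu ∧ firmware_stale → disk_detected]; R7 [psu_ok ∧ update_required → network_up]. ⇒ new: disk_detected, network_up.
[3] R6 [disk_detected → driver_loaded]; R12 [network_up → boot_ok]. ⇒ new: driver_loaded, boot_ok.
[4] R11 [driver_loaded ∧ update_required → led_green]. ⇒ new: led_green.
Derived: led_green (round 4), driver_loaded (round 3), replace_psu (round 1), update_required (round 1). ticket_escalated never appears in any round.

ticket_escalated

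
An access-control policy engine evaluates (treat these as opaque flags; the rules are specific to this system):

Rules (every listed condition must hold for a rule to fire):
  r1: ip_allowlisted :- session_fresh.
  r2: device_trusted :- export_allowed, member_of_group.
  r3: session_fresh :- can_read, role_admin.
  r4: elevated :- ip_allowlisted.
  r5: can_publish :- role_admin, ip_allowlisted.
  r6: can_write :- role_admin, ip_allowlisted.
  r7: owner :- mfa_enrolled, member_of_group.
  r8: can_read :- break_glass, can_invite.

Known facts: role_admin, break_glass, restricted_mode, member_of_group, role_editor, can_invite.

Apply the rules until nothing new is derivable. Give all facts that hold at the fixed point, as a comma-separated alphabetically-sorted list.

Round 1: r8 [can_read :- break_glass, can_invite.]. New: can_read.
Round 2: r3 [session_fresh :- can_read, role_admin.]. New: session_fresh.
Round 3: r1 [ip_allowlisted :- session_fresh.]. New: ip_allowlisted.
Round 4: r4 [elevated :- ip_allowlisted.]; r5 [can_publish :- role_admin, ip_allowlisted.]; r6 [can_write :- role_admin, ip_allowlisted.]. New: elevated, can_publish, can_write.

break_glass, can_invite, can_publish, can_read, can_write, elevated, ip_allowlisted, member_of_group, restricted_mode, role_admin, role_editor, session_fresh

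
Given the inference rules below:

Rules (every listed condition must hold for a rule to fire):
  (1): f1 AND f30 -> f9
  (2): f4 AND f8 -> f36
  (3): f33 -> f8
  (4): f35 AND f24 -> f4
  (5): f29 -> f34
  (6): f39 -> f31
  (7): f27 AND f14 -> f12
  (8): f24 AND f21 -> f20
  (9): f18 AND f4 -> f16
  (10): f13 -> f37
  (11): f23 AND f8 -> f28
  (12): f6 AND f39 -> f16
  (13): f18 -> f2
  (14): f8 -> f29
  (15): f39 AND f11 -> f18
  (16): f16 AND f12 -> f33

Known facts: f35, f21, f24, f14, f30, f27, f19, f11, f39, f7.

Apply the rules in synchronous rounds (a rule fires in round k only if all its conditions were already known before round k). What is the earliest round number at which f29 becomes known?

Round 1 — (4), (6), (7), (8), (15), derive f4, f31, f12, f20, f18.
Round 2 — (9), (13), derive f16, f2.
Round 3 — (16), derive f33.
Round 4 — (3), derive f8.
Round 5 — (2), (14), derive f36, f29.
f29 first appears in round 5.

5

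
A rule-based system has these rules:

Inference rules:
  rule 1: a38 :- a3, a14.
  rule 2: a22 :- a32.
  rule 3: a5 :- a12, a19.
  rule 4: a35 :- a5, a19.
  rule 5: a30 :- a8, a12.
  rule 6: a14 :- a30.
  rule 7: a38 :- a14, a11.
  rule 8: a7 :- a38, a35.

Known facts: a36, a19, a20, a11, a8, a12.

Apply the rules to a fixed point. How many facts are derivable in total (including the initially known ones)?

12

Round 1 fires rule 3, rule 5, giving a5, a30.
Round 2 fires rule 4, rule 6, giving a35, a14.
Round 3 fires rule 7, giving a38.
Round 4 fires rule 8, giving a7.
Closure: {a11, a12, a14, a19, a20, a30, a35, a36, a38, a5, a7, a8} — 12 facts.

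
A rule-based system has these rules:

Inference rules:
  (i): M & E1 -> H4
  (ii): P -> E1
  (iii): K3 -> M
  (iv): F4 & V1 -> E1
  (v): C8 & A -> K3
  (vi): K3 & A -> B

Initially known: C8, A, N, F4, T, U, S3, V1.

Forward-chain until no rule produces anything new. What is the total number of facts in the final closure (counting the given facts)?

13

Round 1: (iv) [F4 & V1 -> E1]; (v) [C8 & A -> K3]. New: E1, K3.
Round 2: (iii) [K3 -> M]; (vi) [K3 & A -> B]. New: M, B.
Round 3: (i) [M & E1 -> H4]. New: H4.
Closure: {A, B, C8, E1, F4, H4, K3, M, N, S3, T, U, V1} — 13 facts.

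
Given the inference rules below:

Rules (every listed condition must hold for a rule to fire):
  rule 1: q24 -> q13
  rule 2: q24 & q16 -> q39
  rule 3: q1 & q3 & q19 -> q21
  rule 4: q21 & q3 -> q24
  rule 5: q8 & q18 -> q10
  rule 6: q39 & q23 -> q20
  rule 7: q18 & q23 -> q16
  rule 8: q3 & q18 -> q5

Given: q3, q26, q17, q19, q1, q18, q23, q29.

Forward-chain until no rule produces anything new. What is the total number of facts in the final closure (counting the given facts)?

Round 1 — rule 3, rule 7, rule 8, derive q21, q16, q5.
Round 2 — rule 4, derive q24.
Round 3 — rule 1, rule 2, derive q13, q39.
Round 4 — rule 6, derive q20.
Closure: {q1, q13, q16, q17, q18, q19, q20, q21, q23, q24, q26, q29, q3, q39, q5} — 15 facts.

15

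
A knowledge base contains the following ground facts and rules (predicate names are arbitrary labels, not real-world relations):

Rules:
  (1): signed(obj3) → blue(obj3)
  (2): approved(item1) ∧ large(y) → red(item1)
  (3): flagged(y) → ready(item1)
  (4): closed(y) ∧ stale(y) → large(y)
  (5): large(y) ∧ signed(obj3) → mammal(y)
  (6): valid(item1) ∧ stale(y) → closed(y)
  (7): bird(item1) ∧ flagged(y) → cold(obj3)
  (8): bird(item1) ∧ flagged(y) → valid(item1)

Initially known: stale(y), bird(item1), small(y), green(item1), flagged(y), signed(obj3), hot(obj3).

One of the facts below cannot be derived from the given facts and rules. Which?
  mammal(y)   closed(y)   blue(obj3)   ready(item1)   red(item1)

red(item1)

Round 1: (1) [signed(obj3) → blue(obj3)]; (3) [flagged(y) → ready(item1)]; (7) [bird(item1) ∧ flagged(y) → cold(obj3)]; (8) [bird(item1) ∧ flagged(y) → valid(item1)]. New: blue(obj3), ready(item1), cold(obj3), valid(item1).
Round 2: (6) [valid(item1) ∧ stale(y) → closed(y)]. New: closed(y).
Round 3: (4) [closed(y) ∧ stale(y) → large(y)]. New: large(y).
Round 4: (5) [large(y) ∧ signed(obj3) → mammal(y)]. New: mammal(y).
Derived: blue(obj3) (round 1), ready(item1) (round 1), mammal(y) (round 4), closed(y) (round 2). red(item1) never appears in any round.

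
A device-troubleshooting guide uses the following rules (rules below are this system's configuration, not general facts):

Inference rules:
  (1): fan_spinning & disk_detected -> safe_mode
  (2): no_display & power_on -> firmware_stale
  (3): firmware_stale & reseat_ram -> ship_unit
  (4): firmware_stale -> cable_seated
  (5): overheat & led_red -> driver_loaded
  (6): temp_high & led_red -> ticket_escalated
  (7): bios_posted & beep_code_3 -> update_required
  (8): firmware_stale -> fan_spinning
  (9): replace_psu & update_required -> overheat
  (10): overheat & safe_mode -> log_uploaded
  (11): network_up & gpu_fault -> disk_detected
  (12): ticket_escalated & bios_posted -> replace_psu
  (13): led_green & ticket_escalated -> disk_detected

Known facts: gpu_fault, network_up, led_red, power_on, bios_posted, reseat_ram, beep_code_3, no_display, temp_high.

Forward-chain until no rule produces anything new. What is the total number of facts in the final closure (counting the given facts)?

Round 1: (2) [no_display & power_on -> firmware_stale]; (6) [temp_high & led_red -> ticket_escalated]; (7) [bios_posted & beep_code_3 -> update_required]; (11) [network_up & gpu_fault -> disk_detected]. New: firmware_stale, ticket_escalated, update_required, disk_detected.
Round 2: (3) [firmware_stale & reseat_ram -> ship_unit]; (4) [firmware_stale -> cable_seated]; (8) [firmware_stale -> fan_spinning]; (12) [ticket_escalated & bios_posted -> replace_psu]. New: ship_unit, cable_seated, fan_spinning, replace_psu.
Round 3: (1) [fan_spinning & disk_detected -> safe_mode]; (9) [replace_psu & update_required -> overheat]. New: safe_mode, overheat.
Round 4: (5) [overheat & led_red -> driver_loaded]; (10) [overheat & safe_mode -> log_uploaded]. New: driver_loaded, log_uploaded.
Closure: {beep_code_3, bios_posted, cable_seated, disk_detected, driver_loaded, fan_spinning, firmware_stale, gpu_fault, led_red, log_uploaded, network_up, no_display, overheat, power_on, replace_psu, reseat_ram, safe_mode, ship_unit, temp_high, ticket_escalated, update_required} — 21 facts.

21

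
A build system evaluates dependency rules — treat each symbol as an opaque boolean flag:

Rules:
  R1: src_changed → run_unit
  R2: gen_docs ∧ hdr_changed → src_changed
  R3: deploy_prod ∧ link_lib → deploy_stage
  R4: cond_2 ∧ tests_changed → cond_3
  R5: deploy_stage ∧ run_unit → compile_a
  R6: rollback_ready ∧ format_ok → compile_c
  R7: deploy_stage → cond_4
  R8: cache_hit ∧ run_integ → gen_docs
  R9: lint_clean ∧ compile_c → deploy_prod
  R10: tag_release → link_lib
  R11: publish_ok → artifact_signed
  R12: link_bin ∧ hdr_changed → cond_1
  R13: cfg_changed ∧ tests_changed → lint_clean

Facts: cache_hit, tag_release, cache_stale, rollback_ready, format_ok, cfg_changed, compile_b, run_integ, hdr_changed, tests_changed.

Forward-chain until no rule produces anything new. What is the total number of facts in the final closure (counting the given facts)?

20

Round 1 — R6, R8, R10, R13, derive compile_c, gen_docs, link_lib, lint_clean.
Round 2 — R2, R9, derive src_changed, deploy_prod.
Round 3 — R1, R3, derive run_unit, deploy_stage.
Round 4 — R5, R7, derive compile_a, cond_4.
Closure: {cache_hit, cache_stale, cfg_changed, compile_a, compile_b, compile_c, cond_4, deploy_prod, deploy_stage, format_ok, gen_docs, hdr_changed, link_lib, lint_clean, rollback_ready, run_integ, run_unit, src_changed, tag_release, tests_changed} — 20 facts.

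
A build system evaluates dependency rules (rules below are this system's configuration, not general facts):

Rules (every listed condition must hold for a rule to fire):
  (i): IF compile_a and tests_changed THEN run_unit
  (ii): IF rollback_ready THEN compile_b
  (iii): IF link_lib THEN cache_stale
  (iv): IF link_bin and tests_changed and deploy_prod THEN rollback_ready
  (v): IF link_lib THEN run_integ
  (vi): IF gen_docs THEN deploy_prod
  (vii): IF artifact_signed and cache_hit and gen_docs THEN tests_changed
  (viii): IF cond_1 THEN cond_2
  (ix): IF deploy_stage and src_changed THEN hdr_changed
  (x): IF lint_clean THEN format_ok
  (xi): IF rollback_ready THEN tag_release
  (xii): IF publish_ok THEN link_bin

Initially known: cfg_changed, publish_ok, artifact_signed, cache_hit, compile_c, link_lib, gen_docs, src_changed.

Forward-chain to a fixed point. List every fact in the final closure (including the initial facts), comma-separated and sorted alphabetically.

Round 1 fires (iii), (v), (vi), (vii), (xii), giving cache_stale, run_integ, deploy_prod, tests_changed, link_bin.
Round 2 fires (iv), giving rollback_ready.
Round 3 fires (ii), (xi), giving compile_b, tag_release.

artifact_signed, cache_hit, cache_stale, cfg_changed, compile_b, compile_c, deploy_prod, gen_docs, link_bin, link_lib, publish_ok, rollback_ready, run_integ, src_changed, tag_release, tests_changed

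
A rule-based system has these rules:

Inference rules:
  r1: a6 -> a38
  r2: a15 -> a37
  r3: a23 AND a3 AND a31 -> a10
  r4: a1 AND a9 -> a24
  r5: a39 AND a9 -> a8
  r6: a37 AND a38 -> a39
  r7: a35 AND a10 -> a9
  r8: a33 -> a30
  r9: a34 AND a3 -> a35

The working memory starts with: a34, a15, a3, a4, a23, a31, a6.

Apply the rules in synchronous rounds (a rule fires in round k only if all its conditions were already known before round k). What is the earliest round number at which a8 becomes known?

Round 1: r1 [a6 -> a38]; r2 [a15 -> a37]; r3 [a23 AND a3 AND a31 -> a10]; r9 [a34 AND a3 -> a35]. Adds a38, a37, a10, a35.
Round 2: r6 [a37 AND a38 -> a39]; r7 [a35 AND a10 -> a9]. Adds a39, a9.
Round 3: r5 [a39 AND a9 -> a8]. Adds a8.
a8 first appears in round 3.

3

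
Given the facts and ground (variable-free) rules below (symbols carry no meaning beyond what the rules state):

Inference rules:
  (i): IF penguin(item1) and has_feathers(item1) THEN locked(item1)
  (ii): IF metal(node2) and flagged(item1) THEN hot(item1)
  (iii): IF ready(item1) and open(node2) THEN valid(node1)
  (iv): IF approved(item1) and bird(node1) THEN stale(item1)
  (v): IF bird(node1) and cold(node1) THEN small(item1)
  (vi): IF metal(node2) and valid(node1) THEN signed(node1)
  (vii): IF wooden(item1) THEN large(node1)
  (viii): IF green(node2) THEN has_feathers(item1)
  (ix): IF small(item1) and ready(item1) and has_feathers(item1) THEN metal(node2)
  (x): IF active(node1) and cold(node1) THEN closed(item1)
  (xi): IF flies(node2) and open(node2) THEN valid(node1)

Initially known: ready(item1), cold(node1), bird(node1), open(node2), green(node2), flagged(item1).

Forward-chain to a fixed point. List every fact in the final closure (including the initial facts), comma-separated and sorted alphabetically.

bird(node1), cold(node1), flagged(item1), green(node2), has_feathers(item1), hot(item1), metal(node2), open(node2), ready(item1), signed(node1), small(item1), valid(node1)

Round 1 fires (iii), (v), (viii), giving valid(node1), small(item1), has_feathers(item1).
Round 2 fires (ix), giving metal(node2).
Round 3 fires (ii), (vi), giving hot(item1), signed(node1).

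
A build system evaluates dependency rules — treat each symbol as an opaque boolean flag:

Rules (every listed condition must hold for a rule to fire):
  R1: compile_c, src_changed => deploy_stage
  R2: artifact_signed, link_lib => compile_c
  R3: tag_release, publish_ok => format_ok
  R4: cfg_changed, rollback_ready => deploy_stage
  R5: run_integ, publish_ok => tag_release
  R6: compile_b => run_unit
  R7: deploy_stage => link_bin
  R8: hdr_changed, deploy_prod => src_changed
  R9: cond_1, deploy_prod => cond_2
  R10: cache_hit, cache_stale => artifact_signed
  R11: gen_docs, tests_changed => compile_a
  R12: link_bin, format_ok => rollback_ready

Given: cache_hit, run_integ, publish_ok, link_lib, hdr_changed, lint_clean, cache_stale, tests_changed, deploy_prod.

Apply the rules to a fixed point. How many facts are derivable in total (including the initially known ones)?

17

Round 1: R5 [run_integ, publish_ok => tag_release]; R8 [hdr_changed, deploy_prod => src_changed]; R10 [cache_hit, cache_stale => artifact_signed]. Adds tag_release, src_changed, artifact_signed.
Round 2: R2 [artifact_signed, link_lib => compile_c]; R3 [tag_release, publish_ok => format_ok]. Adds compile_c, format_ok.
Round 3: R1 [compile_c, src_changed => deploy_stage]. Adds deploy_stage.
Round 4: R7 [deploy_stage => link_bin]. Adds link_bin.
Round 5: R12 [link_bin, format_ok => rollback_ready]. Adds rollback_ready.
Closure: {artifact_signed, cache_hit, cache_stale, compile_c, deploy_prod, deploy_stage, format_ok, hdr_changed, link_bin, link_lib, lint_clean, publish_ok, rollback_ready, run_integ, src_changed, tag_release, tests_changed} — 17 facts.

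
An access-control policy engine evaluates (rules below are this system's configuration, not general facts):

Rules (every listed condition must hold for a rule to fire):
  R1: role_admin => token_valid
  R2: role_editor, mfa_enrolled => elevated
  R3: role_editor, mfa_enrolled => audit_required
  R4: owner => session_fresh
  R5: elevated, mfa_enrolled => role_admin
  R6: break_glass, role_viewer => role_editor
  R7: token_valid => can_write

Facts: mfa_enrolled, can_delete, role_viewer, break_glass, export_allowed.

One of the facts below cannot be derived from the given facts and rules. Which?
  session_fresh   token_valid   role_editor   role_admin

session_fresh

Round 1: R6 [break_glass, role_viewer => role_editor]. New: role_editor.
Round 2: R2 [role_editor, mfa_enrolled => elevated]; R3 [role_editor, mfa_enrolled => audit_required]. New: elevated, audit_required.
Round 3: R5 [elevated, mfa_enrolled => role_admin]. New: role_admin.
Round 4: R1 [role_admin => token_valid]. New: token_valid.
Round 5: R7 [token_valid => can_write]. New: can_write.
Derived: role_admin (round 3), role_editor (round 1), token_valid (round 4). session_fresh never appears in any round.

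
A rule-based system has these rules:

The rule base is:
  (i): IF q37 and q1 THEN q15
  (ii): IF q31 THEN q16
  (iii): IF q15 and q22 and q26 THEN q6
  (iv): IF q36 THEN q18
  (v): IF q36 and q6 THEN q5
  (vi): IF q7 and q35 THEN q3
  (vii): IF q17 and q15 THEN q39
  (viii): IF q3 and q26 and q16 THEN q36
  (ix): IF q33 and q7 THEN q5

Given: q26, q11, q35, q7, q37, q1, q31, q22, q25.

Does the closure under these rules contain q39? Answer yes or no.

no

[1] (i) [IF q37 and q1 THEN q15]; (ii) [IF q31 THEN q16]; (vi) [IF q7 and q35 THEN q3]. ⇒ new: q15, q16, q3.
[2] (iii) [IF q15 and q22 and q26 THEN q6]; (viii) [IF q3 and q26 and q16 THEN q36]. ⇒ new: q6, q36.
[3] (iv) [IF q36 THEN q18]; (v) [IF q36 and q6 THEN q5]. ⇒ new: q18, q5.
Fixed point reached. q39 is concluded only by (vii); (vii) needs q17 (never derived).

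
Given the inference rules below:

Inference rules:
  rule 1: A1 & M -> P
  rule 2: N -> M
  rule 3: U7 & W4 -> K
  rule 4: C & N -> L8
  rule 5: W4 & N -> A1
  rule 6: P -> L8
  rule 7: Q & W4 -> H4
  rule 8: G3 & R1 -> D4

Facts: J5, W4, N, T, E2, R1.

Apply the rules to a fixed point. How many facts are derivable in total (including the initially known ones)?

Round 1: rule 2 [N -> M]; rule 5 [W4 & N -> A1]. Adds M, A1.
Round 2: rule 1 [A1 & M -> P]. Adds P.
Round 3: rule 6 [P -> L8]. Adds L8.
Closure: {A1, E2, J5, L8, M, N, P, R1, T, W4} — 10 facts.

10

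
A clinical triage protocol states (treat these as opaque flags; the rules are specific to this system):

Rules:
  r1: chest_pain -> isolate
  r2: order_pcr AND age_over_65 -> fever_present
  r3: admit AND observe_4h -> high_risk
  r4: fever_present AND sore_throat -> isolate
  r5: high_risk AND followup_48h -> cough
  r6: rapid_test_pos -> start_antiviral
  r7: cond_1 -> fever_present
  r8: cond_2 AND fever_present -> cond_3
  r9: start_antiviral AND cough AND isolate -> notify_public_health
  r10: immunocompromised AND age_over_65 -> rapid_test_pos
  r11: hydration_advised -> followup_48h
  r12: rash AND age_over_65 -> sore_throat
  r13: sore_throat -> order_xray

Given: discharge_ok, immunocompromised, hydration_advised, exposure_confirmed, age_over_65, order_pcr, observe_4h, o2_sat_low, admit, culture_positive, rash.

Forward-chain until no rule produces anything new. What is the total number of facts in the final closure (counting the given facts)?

Round 1: r2 [order_pcr AND age_over_65 -> fever_present]; r3 [admit AND observe_4h -> high_risk]; r10 [immunocompromised AND age_over_65 -> rapid_test_pos]; r11 [hydration_advised -> followup_48h]; r12 [rash AND age_over_65 -> sore_throat]. Adds fever_present, high_risk, rapid_test_pos, followup_48h, sore_throat.
Round 2: r4 [fever_present AND sore_throat -> isolate]; r5 [high_risk AND followup_48h -> cough]; r6 [rapid_test_pos -> start_antiviral]; r13 [sore_throat -> order_xray]. Adds isolate, cough, start_antiviral, order_xray.
Round 3: r9 [start_antiviral AND cough AND isolate -> notify_public_health]. Adds notify_public_health.
Closure: {admit, age_over_65, cough, culture_positive, discharge_ok, exposure_confirmed, fever_present, followup_48h, high_risk, hydration_advised, immunocompromised, isolate, notify_public_health, o2_sat_low, observe_4h, order_pcr, order_xray, rapid_test_pos, rash, sore_throat, start_antiviral} — 21 facts.

21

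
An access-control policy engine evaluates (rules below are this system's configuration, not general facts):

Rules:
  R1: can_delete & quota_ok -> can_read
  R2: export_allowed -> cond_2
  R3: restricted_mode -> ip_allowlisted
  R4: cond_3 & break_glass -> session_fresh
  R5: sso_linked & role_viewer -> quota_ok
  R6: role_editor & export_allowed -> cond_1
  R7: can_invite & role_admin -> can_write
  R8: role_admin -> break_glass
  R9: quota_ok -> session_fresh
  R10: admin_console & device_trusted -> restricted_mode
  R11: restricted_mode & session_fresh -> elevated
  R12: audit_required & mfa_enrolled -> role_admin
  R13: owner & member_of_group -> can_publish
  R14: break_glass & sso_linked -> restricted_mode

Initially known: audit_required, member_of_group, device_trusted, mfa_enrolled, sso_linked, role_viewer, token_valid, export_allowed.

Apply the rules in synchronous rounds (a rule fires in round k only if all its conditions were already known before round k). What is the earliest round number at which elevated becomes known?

Round 1 fires R2, R5, R12, giving cond_2, quota_ok, role_admin.
Round 2 fires R8, R9, giving break_glass, session_fresh.
Round 3 fires R14, giving restricted_mode.
Round 4 fires R3, R11, giving ip_allowlisted, elevated.
elevated first appears in round 4.

4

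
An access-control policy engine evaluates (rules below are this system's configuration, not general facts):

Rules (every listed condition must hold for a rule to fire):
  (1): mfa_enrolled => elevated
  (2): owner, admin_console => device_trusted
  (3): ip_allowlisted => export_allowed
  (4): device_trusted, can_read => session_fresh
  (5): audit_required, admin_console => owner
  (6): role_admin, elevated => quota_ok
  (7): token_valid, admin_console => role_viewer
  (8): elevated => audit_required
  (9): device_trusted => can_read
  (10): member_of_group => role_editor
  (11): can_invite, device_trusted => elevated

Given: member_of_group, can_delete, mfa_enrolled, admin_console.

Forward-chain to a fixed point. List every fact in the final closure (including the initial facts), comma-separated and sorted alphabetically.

admin_console, audit_required, can_delete, can_read, device_trusted, elevated, member_of_group, mfa_enrolled, owner, role_editor, session_fresh

[1] (1) [mfa_enrolled => elevated]; (10) [member_of_group => role_editor]. ⇒ new: elevated, role_editor.
[2] (8) [elevated => audit_required]. ⇒ new: audit_required.
[3] (5) [audit_required, admin_console => owner]. ⇒ new: owner.
[4] (2) [owner, admin_console => device_trusted]. ⇒ new: device_trusted.
[5] (9) [device_trusted => can_read]. ⇒ new: can_read.
[6] (4) [device_trusted, can_read => session_fresh]. ⇒ new: session_fresh.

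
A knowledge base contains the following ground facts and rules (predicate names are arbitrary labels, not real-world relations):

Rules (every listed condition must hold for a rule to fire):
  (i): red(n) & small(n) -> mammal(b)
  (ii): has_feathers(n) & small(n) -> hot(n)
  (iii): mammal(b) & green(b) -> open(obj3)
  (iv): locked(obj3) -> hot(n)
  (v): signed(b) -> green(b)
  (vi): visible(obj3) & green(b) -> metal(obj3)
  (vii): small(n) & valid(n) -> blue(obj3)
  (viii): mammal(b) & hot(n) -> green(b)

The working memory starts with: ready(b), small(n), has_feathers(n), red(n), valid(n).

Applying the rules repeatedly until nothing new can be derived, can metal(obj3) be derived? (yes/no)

no

Round 1 — (i), (ii), (vii), derive mammal(b), hot(n), blue(obj3).
Round 2 — (viii), derive green(b).
Round 3 — (iii), derive open(obj3).
Fixed point reached. metal(obj3) is concluded only by (vi); (vi) needs visible(obj3) (never derived).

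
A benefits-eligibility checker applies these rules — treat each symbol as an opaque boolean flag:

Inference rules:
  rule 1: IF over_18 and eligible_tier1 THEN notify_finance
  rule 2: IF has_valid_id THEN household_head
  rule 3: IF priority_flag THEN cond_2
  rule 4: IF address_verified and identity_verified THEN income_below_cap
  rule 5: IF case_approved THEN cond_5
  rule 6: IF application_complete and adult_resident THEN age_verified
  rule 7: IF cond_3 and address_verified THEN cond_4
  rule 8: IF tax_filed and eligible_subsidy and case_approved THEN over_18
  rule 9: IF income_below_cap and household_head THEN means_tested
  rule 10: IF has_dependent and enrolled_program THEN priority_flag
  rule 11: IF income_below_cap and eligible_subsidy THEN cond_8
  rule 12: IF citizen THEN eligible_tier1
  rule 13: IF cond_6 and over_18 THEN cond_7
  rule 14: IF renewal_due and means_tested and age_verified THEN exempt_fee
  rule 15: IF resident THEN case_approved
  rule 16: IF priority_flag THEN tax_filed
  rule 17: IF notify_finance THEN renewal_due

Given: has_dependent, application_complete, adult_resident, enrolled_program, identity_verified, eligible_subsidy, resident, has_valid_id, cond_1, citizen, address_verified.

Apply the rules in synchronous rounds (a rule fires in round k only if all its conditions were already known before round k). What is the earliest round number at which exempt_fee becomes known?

Round 1: rule 2 [IF has_valid_id THEN household_head]; rule 4 [IF address_verified and identity_verified THEN income_below_cap]; rule 6 [IF application_complete and adult_resident THEN age_verified]; rule 10 [IF has_dependent and enrolled_program THEN priority_flag]; rule 12 [IF citizen THEN eligible_tier1]; rule 15 [IF resident THEN case_approved]. Adds household_head, income_below_cap, age_verified, priority_flag, eligible_tier1, case_approved.
Round 2: rule 3 [IF priority_flag THEN cond_2]; rule 5 [IF case_approved THEN cond_5]; rule 9 [IF income_below_cap and household_head THEN means_tested]; rule 11 [IF income_below_cap and eligible_subsidy THEN cond_8]; rule 16 [IF priority_flag THEN tax_filed]. Adds cond_2, cond_5, means_tested, cond_8, tax_filed.
Round 3: rule 8 [IF tax_filed and eligible_subsidy and case_approved THEN over_18]. Adds over_18.
Round 4: rule 1 [IF over_18 and eligible_tier1 THEN notify_finance]. Adds notify_finance.
Round 5: rule 17 [IF notify_finance THEN renewal_due]. Adds renewal_due.
Round 6: rule 14 [IF renewal_due and means_tested and age_verified THEN exempt_fee]. Adds exempt_fee.
exempt_fee first appears in round 6.

6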